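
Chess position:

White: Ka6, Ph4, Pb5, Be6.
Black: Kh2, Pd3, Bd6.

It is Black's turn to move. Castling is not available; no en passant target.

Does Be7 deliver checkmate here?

no

After Be7: white king on a6; in check: no.
White is not in check, so this cannot be checkmate.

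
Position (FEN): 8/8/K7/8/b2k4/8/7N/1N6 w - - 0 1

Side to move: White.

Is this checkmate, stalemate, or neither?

White to move; white king on a6.
In check: no.
Legal moves for White: Kb7, Ka7, Kb6, Ka5, Ng4, Nf3+, Nf1, Nc3, Na3, Nd2.
White has 10 legal moves and is not in check → neither.

neither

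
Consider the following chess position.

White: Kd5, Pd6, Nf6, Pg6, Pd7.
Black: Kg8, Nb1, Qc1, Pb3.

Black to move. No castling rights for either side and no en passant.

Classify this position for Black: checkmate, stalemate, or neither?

neither

Black to move; black king on g8.
In check: yes, from the white knight on f6.
King squares — f7: attacked by Pg6; g7: available; h7: attacked by Nf6; f8: available; h8: available.
Legal moves for Black: Kh8, Kf8, Kg7.
Black is in check but has 3 legal moves → neither.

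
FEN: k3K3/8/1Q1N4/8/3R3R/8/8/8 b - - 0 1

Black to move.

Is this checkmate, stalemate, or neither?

stalemate

Black to move; black king on a8.
In check: no.
King squares — a7: attacked by Qb6; b7: attacked by Qb6; b8: attacked by Qb6.
Legal moves for Black: none.
Not in check and no legal moves → stalemate.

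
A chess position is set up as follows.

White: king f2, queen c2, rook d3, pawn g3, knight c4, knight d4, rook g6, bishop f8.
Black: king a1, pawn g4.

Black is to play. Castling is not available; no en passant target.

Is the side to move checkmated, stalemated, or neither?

stalemate

Black to move; black king on a1.
In check: no.
King squares — b1: attacked by Qc2; a2: attacked by Qc2; b2: attacked by Qc2.
Legal moves for Black: none.
Not in check and no legal moves → stalemate.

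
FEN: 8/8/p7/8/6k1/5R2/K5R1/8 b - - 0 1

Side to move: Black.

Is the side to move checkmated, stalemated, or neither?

neither

Black to move; black king on g4.
In check: yes, from the white rook on g2.
Legal moves for Black: Kh5, Kh4, Kxf3.
Black is in check but has 3 legal moves → neither.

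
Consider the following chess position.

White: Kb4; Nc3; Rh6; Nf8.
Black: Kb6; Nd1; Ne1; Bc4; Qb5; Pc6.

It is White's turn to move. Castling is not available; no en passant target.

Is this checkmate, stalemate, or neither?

neither

White to move; white king on b4.
In check: yes, from the black queen on b5.
Legal moves for White: Ka3, Nxb5.
White is in check but has 2 legal moves → neither.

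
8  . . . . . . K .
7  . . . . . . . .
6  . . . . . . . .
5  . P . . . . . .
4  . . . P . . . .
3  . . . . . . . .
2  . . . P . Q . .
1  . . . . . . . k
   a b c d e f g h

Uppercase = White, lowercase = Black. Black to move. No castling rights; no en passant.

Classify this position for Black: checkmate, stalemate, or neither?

stalemate

Black to move; black king on h1.
In check: no.
King squares — g1: attacked by Qf2; g2: attacked by Qf2; h2: attacked by Qf2.
Legal moves for Black: none.
Not in check and no legal moves → stalemate.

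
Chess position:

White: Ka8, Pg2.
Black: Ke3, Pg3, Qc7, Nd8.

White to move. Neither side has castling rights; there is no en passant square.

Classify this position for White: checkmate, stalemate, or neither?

White to move; white king on a8.
In check: no.
King squares — a7: attacked by Qc7; b7: attacked by Qc7; b8: attacked by Qc7.
Legal moves for White: none.
Not in check and no legal moves → stalemate.

stalemate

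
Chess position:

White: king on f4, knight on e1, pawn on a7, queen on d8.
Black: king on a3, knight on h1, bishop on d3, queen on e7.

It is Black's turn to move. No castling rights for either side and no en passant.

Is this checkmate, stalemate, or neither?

neither

Black to move; black king on a3.
In check: no.
Legal moves for Black include: Qf8+, Qe8, Qxd8, Qh7, Qg7, Qf7+, Qd7, Qc7+, Qb7, Qxa7, Qf6+, Qe6, Qd6+, Qg5+, Qe5+, Qc5, Qh4+, Qe4+, ... (list truncated; more exist).
Black has legal moves and is not in check → neither.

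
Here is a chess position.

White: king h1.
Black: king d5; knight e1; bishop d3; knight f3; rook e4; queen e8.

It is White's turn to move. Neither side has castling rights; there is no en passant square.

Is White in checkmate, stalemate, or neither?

White to move; white king on h1.
In check: no.
King squares — g1: attacked by Nf3; g2: attacked by Ne1; h2: attacked by Nf3.
Legal moves for White: none.
Not in check and no legal moves → stalemate.

stalemate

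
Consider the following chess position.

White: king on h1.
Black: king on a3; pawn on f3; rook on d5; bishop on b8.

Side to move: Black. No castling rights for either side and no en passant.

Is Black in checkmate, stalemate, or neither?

Black to move; black king on a3.
In check: no.
Legal moves for Black include: Bc7, Ba7, Bd6, Be5, Bf4, Bg3, Bh2, Rd8, Rd7, Rd6, Rh5+, Rg5, Rf5, Re5, Rc5, Rb5, Ra5, Rd4, ... (list truncated; more exist).
Black has legal moves and is not in check → neither.

neither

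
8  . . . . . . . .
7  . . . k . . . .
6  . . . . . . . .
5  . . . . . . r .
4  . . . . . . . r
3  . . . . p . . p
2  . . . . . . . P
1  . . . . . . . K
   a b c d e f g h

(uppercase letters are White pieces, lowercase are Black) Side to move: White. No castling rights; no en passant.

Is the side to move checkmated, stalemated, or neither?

White to move; white king on h1.
In check: no.
King squares — g1: attacked by Rg5; g2: attacked by Ph3; h2: own pawn.
Legal moves for White: none.
Not in check and no legal moves → stalemate.

stalemate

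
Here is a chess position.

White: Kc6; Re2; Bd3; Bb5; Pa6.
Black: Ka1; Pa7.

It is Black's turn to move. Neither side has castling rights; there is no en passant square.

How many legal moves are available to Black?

Black to move; king on a1.
In check: no.
Legal moves: none.
Count: 0.

0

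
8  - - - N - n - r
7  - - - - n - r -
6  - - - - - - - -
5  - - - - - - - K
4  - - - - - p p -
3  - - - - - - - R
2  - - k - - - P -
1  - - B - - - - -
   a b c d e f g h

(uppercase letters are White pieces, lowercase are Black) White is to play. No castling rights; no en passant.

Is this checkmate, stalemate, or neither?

checkmate

White to move; white king on h5.
In check: yes, from the black rook on h8.
King squares — g4: attacked by Rg7; h4: attacked by Rh8; g5: attacked by Rg7; g6: attacked by Ne7; h6: attacked by Rh8.
Legal moves for White: none.
In check with no legal moves → checkmate.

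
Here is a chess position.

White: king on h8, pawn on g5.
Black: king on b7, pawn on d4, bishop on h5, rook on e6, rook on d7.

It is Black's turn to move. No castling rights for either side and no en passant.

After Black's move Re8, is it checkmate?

After Re8: white king on h8; in check: yes, from the black rook on e8.
King squares — g7: attacked by Rd7; h7: attacked by Rd7; g8: attacked by Re8.
White has no legal moves → checkmate.

yes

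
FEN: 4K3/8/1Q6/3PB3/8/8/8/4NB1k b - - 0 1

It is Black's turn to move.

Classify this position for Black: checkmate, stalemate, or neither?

stalemate

Black to move; black king on h1.
In check: no.
King squares — g1: attacked by Qb6; g2: attacked by Ne1; h2: attacked by Be5.
Legal moves for Black: none.
Not in check and no legal moves → stalemate.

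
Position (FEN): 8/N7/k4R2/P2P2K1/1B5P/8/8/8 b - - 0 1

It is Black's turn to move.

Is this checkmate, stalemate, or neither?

neither

Black to move; black king on a6.
In check: yes, from the white rook on f6.
King squares — a5: attacked by Bb4; b5: attacked by Na7; b6: attacked by Pa5; a7: available; b7: available.
Legal moves for Black: Kb7, Kxa7.
Black is in check but has 2 legal moves → neither.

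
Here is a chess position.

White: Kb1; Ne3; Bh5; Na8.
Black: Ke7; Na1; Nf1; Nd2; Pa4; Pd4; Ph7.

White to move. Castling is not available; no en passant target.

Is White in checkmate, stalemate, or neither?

neither

White to move; white king on b1.
In check: yes, from the black knight on d2.
King squares — a1: available; c1: available; a2: available; b2: available; c2: attacked by Na1.
Legal moves for White: Kb2, Ka2, Kc1, Kxa1.
White is in check but has 4 legal moves → neither.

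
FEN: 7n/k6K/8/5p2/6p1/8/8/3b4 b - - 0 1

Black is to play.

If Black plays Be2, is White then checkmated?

no

After Be2: white king on h7; in check: no.
White is not in check, so this cannot be checkmate.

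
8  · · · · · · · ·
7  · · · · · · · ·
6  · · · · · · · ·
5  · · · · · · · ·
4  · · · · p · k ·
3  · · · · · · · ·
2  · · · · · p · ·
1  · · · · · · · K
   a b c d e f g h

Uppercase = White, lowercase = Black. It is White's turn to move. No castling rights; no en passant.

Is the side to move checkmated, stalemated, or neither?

neither

White to move; white king on h1.
In check: no.
Legal moves for White: Kh2, Kg2.
White has 2 legal moves and is not in check → neither.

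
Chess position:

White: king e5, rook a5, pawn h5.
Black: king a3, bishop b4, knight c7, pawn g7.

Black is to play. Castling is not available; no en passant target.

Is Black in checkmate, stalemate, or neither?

neither

Black to move; black king on a3.
In check: yes, from the white rook on a5.
King squares — a2: attacked by Ra5; b2: available; b3: available; a4: attacked by Ra5; b4: own bishop.
Legal moves for Black: Kb3, Kb2, Bxa5.
Black is in check but has 3 legal moves → neither.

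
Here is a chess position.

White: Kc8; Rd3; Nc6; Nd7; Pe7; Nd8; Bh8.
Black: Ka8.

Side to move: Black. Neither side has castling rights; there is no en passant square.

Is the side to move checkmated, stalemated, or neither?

Black to move; black king on a8.
In check: no.
King squares — a7: attacked by Nc6; b7: attacked by Kc8; b8: attacked by Nc6.
Legal moves for Black: none.
Not in check and no legal moves → stalemate.

stalemate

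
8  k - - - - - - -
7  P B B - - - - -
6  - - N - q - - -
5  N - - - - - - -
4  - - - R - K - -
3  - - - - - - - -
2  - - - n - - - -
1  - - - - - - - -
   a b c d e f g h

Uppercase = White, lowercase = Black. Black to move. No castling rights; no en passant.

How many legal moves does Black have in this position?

Black to move; king on a8.
In check: yes, from the white bishop on b7.
Legal moves: none.
Count: 0.

0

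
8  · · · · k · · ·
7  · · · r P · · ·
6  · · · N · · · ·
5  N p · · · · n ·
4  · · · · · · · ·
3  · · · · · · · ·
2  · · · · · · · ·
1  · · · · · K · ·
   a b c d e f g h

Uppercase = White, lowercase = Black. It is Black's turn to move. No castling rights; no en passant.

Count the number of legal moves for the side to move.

2

Black to move; king on e8.
In check: yes, from the white knight on d6.
Legal moves: Kxe7, Rxd6.
Count: 2.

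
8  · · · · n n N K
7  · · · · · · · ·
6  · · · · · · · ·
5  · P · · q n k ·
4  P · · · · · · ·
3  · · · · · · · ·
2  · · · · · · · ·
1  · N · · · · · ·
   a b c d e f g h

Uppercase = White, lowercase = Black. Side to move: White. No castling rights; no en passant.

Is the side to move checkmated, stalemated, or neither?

White to move; white king on h8.
In check: yes, from the black queen on e5.
Legal moves for White: Nf6.
White is in check but has 1 legal move → neither.

neither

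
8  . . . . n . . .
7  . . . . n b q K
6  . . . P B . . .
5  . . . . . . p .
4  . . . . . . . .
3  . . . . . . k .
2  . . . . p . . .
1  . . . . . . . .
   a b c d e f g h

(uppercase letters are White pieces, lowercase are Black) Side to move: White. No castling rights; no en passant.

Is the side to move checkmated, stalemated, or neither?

White to move; white king on h7.
In check: yes, from the black queen on g7.
King squares — g6: attacked by Ne7; h6: attacked by Qg7; g7: attacked by Ne8; g8: attacked by Ne7; h8: attacked by Qg7.
Legal moves for White: none.
In check with no legal moves → checkmate.

checkmate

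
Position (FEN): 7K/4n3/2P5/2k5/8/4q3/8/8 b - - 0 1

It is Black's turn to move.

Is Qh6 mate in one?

After Qh6: white king on h8; in check: yes, from the black queen on h6.
King squares — g7: attacked by Qh6; h7: attacked by Qh6; g8: attacked by Ne7.
White has no legal moves → checkmate.

yes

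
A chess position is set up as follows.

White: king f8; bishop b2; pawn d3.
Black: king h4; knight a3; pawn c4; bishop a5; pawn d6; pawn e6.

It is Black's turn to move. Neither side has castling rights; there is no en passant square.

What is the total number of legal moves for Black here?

Black to move; king on h4.
In check: no.
Legal moves: Bd8, Bc7, Bb6, Bb4, Bc3, Bd2, Be1, Kh5, Kg5, Kg4, Kh3, Kg3, Nb5, Nc2, Nb1, cxd3, e5, d5, c3.
Count: 19.

19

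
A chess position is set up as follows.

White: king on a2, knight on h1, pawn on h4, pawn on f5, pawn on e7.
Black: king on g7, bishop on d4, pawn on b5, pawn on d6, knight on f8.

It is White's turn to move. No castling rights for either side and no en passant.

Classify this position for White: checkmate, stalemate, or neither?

White to move; white king on a2.
In check: no.
Legal moves for White: Kb3, Ka3, Kb1, Ng3, Nf2, exf8=Q+, exf8=R, exf8=B+, exf8=N, e8=Q, e8=R, e8=B, e8=N+, f6+, h5.
White has 15 legal moves and is not in check → neither.

neither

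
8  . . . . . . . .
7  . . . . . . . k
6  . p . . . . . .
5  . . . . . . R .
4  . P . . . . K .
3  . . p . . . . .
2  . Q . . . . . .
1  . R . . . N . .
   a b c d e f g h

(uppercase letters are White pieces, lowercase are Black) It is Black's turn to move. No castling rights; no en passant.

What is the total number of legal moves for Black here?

5

Black to move; king on h7.
In check: no.
Legal moves: Kh8, Kh6, cxb2, b5, c2.
Count: 5.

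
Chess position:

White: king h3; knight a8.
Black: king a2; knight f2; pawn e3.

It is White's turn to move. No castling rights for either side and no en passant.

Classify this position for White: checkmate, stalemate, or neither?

neither

White to move; white king on h3.
In check: yes, from the black knight on f2.
Legal moves for White: Kh4, Kg3, Kh2, Kg2.
White is in check but has 4 legal moves → neither.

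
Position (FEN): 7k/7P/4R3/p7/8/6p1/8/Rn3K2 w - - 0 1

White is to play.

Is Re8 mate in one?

After Re8: black king on h8; in check: yes, from the white rook on e8.
Black has 2 legal replies: Kxh7, Kg7.
In check but a legal move exists → not checkmate.

no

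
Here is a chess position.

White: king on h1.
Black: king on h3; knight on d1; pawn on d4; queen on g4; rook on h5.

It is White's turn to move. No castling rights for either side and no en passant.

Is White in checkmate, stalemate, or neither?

stalemate

White to move; white king on h1.
In check: no.
King squares — g1: attacked by Qg4; g2: attacked by Kh3; h2: attacked by Kh3.
Legal moves for White: none.
Not in check and no legal moves → stalemate.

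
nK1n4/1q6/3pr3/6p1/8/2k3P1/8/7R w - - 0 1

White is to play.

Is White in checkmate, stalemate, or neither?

White to move; white king on b8.
In check: yes, from the black queen on b7.
King squares — a7: attacked by Qb7; b7: attacked by Nd8; c7: attacked by Qb7; a8: attacked by Qb7; c8: attacked by Qb7.
Legal moves for White: none.
In check with no legal moves → checkmate.

checkmate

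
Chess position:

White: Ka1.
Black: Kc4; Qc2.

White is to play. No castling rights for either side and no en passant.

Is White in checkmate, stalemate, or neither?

stalemate

White to move; white king on a1.
In check: no.
King squares — b1: attacked by Qc2; a2: attacked by Qc2; b2: attacked by Qc2.
Legal moves for White: none.
Not in check and no legal moves → stalemate.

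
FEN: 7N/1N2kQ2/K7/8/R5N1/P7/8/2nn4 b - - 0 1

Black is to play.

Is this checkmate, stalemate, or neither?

Black to move; black king on e7.
In check: yes, from the white queen on f7.
King squares — d6: attacked by Nb7; e6: attacked by Qf7; f6: attacked by Ng4; d7: attacked by Qf7; f7: attacked by Nh8; d8: attacked by Nb7; e8: attacked by Qf7; f8: attacked by Qf7.
Legal moves for Black: none.
In check with no legal moves → checkmate.

checkmate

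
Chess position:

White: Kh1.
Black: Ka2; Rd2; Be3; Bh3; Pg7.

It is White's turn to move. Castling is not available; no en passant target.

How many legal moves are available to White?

White to move; king on h1.
In check: no.
Legal moves: none.
Count: 0.

0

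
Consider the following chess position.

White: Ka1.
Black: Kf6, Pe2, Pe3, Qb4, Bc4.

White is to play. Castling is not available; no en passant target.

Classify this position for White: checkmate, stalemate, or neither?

stalemate

White to move; white king on a1.
In check: no.
King squares — b1: attacked by Qb4; a2: attacked by Bc4; b2: attacked by Qb4.
Legal moves for White: none.
Not in check and no legal moves → stalemate.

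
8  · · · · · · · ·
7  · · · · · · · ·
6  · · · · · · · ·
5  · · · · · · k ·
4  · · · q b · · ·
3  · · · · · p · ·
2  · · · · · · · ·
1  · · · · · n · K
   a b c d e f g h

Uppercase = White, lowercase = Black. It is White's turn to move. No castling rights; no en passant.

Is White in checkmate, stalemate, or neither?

stalemate

White to move; white king on h1.
In check: no.
King squares — g1: attacked by Qd4; g2: attacked by Pf3; h2: attacked by Nf1.
Legal moves for White: none.
Not in check and no legal moves → stalemate.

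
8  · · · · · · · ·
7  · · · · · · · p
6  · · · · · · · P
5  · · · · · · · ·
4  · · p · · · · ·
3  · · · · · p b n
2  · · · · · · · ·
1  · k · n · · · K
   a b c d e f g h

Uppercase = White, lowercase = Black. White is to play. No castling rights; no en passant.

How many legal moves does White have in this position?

White to move; king on h1.
In check: no.
Legal moves: none.
Count: 0.

0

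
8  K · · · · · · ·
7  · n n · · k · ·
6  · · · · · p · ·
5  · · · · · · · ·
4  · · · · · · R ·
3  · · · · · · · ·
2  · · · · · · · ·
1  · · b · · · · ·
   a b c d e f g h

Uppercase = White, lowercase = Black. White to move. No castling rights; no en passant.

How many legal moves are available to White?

White to move; king on a8.
In check: yes, from the black knight on c7.
Legal moves: Kb8, Kxb7, Ka7.
Count: 3.

3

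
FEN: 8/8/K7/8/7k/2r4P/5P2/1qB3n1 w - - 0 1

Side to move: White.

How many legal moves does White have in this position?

11

White to move; king on a6.
In check: no.
Legal moves: Ka7, Ka5, Bh6, Bg5+, Bf4, Be3, Ba3, Bd2, Bb2, f3, f4.
Count: 11.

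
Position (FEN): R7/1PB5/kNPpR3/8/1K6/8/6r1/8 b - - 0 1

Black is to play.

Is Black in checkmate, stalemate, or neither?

checkmate

Black to move; black king on a6.
In check: yes, from the white rook on a8.
King squares — a5: attacked by Kb4; b5: attacked by Kb4; b6: attacked by Bc7; a7: attacked by Ra8; b7: attacked by Pc6.
Legal moves for Black: none.
In check with no legal moves → checkmate.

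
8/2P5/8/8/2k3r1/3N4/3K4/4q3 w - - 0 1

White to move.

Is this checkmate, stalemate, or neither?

neither

White to move; white king on d2.
In check: yes, from the black queen on e1.
King squares — c1: attacked by Qe1; d1: attacked by Qe1; e1: available; c2: available; e2: attacked by Qe1; c3: attacked by Qe1; d3: own knight; e3: attacked by Qe1.
Legal moves for White: Kc2, Kxe1, Nxe1.
White is in check but has 3 legal moves → neither.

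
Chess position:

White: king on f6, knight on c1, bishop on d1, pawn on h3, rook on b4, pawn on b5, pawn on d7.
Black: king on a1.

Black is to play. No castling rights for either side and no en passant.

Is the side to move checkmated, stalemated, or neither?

stalemate

Black to move; black king on a1.
In check: no.
King squares — b1: attacked by Rb4; a2: attacked by Nc1; b2: attacked by Rb4.
Legal moves for Black: none.
Not in check and no legal moves → stalemate.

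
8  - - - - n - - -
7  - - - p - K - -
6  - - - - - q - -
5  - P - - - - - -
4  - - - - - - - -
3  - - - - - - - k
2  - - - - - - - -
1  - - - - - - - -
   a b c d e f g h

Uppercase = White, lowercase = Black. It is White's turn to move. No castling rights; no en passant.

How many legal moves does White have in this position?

2

White to move; king on f7.
In check: yes, from the black queen on f6.
Legal moves: Kg8, Kxe8.
Count: 2.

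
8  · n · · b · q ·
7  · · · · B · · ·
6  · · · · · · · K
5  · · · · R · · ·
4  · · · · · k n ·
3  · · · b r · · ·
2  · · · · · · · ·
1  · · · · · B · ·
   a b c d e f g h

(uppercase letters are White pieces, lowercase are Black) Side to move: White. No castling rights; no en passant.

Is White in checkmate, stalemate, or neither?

checkmate

White to move; white king on h6.
In check: yes, from the black knight on g4.
King squares — g5: attacked by Kf4; h5: attacked by Be8; g6: attacked by Bd3; g7: attacked by Qg8; h7: attacked by Bd3.
Legal moves for White: none.
In check with no legal moves → checkmate.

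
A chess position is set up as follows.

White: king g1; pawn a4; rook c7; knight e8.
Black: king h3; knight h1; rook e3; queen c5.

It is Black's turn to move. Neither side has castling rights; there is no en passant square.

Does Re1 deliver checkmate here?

After Re1: white king on g1; in check: yes, from the black rook on e1 and the black queen on c5.
King squares — f1: attacked by Re1; h1: attacked by Re1; f2: attacked by Nh1; g2: attacked by Kh3; h2: attacked by Kh3.
White has no legal moves → checkmate.

yes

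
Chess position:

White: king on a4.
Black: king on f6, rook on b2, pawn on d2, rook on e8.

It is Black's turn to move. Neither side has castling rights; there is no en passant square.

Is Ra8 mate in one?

After Ra8: white king on a4; in check: yes, from the black rook on a8.
King squares — a3: attacked by Ra8; b3: attacked by Rb2; b4: attacked by Rb2; a5: attacked by Ra8; b5: attacked by Rb2.
White has no legal moves → checkmate.

yes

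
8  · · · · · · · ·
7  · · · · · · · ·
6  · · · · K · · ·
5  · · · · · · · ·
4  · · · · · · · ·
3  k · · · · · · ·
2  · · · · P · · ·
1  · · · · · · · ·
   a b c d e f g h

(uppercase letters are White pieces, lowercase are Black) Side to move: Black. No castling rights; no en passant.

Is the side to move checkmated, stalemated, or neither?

neither

Black to move; black king on a3.
In check: no.
Legal moves for Black: Kb4, Ka4, Kb3, Kb2, Ka2.
Black has 5 legal moves and is not in check → neither.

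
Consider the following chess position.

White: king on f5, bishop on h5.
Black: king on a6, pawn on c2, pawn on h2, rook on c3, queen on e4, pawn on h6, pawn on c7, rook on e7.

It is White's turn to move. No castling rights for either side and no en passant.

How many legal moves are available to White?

White to move; king on f5.
In check: yes, from the black queen on e4.
Legal moves: Kf6.
Count: 1.

1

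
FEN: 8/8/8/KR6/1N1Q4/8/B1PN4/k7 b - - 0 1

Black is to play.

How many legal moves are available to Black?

Black to move; king on a1.
In check: yes, from the white queen on d4.
Legal moves: none.
Count: 0.

0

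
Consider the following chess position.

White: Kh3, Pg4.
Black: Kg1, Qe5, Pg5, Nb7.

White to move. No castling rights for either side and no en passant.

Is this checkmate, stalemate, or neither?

stalemate

White to move; white king on h3.
In check: no.
King squares — g2: attacked by Kg1; h2: attacked by Kg1; g3: attacked by Qe5; g4: own pawn; h4: attacked by Pg5.
Legal moves for White: none.
Not in check and no legal moves → stalemate.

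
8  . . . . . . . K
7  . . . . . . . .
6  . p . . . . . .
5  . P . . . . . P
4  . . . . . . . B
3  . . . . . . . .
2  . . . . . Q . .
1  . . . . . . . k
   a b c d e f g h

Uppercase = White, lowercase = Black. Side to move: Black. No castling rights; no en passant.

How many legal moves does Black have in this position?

0

Black to move; king on h1.
In check: no.
Legal moves: none.
Count: 0.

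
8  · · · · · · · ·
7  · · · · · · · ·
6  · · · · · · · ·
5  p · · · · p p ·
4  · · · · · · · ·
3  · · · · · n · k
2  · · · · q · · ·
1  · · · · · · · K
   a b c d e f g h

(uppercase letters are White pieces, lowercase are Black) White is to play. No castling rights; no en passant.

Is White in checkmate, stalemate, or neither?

stalemate

White to move; white king on h1.
In check: no.
King squares — g1: attacked by Nf3; g2: attacked by Qe2; h2: attacked by Qe2.
Legal moves for White: none.
Not in check and no legal moves → stalemate.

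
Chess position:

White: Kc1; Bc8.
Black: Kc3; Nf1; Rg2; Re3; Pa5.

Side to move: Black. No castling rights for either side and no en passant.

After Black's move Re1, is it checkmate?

After Re1: white king on c1; in check: yes, from the black rook on e1.
King squares — b1: attacked by Re1; d1: attacked by Re1; b2: attacked by Rg2; c2: attacked by Rg2; d2: attacked by Nf1.
White has no legal moves → checkmate.

yes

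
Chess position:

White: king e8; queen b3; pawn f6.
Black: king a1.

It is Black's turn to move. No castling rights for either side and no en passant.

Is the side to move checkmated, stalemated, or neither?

Black to move; black king on a1.
In check: no.
King squares — b1: attacked by Qb3; a2: attacked by Qb3; b2: attacked by Qb3.
Legal moves for Black: none.
Not in check and no legal moves → stalemate.

stalemate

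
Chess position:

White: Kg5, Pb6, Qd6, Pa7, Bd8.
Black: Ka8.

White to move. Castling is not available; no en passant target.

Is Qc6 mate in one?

yes

After Qc6: black king on a8; in check: yes, from the white queen on c6.
King squares — a7: attacked by Pb6; b7: attacked by Qc6; b8: attacked by Pa7.
Black has no legal moves → checkmate.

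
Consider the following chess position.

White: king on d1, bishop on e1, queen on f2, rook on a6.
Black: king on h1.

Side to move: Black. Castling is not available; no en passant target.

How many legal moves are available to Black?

0

Black to move; king on h1.
In check: no.
Legal moves: none.
Count: 0.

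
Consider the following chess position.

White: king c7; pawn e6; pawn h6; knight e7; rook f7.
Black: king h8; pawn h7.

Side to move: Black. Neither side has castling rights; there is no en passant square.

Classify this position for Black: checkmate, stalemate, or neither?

stalemate

Black to move; black king on h8.
In check: no.
King squares — g7: attacked by Ph6; h7: own pawn; g8: attacked by Ne7.
Legal moves for Black: none.
Not in check and no legal moves → stalemate.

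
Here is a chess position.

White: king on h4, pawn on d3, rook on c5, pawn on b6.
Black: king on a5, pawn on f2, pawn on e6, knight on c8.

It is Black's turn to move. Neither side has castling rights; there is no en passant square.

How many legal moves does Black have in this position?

4

Black to move; king on a5.
In check: yes, from the white rook on c5.
Legal moves: Kxb6, Ka6, Kb4, Ka4.
Count: 4.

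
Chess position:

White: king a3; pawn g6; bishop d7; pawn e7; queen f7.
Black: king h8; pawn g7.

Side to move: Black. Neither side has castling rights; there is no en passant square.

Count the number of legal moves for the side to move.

0

Black to move; king on h8.
In check: no.
Legal moves: none.
Count: 0.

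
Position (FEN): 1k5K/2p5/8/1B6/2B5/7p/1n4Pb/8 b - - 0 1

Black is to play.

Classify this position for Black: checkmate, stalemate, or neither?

neither

Black to move; black king on b8.
In check: no.
Legal moves for Black: Kc8, Ka8, Kb7, Ka7, Bd6, Be5+, Bf4, Bg3, Bg1, Nxc4, Na4, Nd3, Nd1, hxg2, c6, c5.
Black has 16 legal moves and is not in check → neither.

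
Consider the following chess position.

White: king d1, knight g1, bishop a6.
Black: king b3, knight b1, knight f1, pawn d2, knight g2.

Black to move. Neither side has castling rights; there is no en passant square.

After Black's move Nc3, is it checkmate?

yes

After Nc3: white king on d1; in check: yes, from the black knight on c3.
King squares — c1: attacked by Pd2; e1: attacked by Pd2; c2: attacked by Kb3; d2: attacked by Nf1; e2: attacked by Nc3.
White has no legal moves → checkmate.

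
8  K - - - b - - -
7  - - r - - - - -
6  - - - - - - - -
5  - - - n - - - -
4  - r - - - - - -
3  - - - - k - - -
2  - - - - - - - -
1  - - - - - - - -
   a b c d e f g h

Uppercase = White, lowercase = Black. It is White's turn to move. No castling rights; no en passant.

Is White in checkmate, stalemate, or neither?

White to move; white king on a8.
In check: no.
King squares — a7: attacked by Rc7; b7: attacked by Rb4; b8: attacked by Rb4.
Legal moves for White: none.
Not in check and no legal moves → stalemate.

stalemate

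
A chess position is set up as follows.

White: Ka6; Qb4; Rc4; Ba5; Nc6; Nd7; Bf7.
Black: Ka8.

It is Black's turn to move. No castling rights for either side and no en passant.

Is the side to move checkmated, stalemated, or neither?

Black to move; black king on a8.
In check: no.
King squares — a7: attacked by Ka6; b7: attacked by Qb4; b8: attacked by Qb4.
Legal moves for Black: none.
Not in check and no legal moves → stalemate.

stalemate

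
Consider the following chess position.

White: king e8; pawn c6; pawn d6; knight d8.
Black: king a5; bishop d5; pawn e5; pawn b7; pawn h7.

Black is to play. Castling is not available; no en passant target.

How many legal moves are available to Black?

Black to move; king on a5.
In check: no.
Legal moves: Bg8, Bf7+, Be6, Bxc6+, Be4, Bc4, Bf3, Bb3, Bg2, Ba2, Bh1, Kb6, Ka6, Kb5, Kb4, Ka4, bxc6, h6, b6, e4, h5, b5.
Count: 22.

22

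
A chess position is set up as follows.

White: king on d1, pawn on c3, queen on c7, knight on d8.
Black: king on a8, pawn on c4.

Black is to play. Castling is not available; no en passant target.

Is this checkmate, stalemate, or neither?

Black to move; black king on a8.
In check: no.
King squares — a7: attacked by Qc7; b7: attacked by Qc7; b8: attacked by Qc7.
Legal moves for Black: none.
Not in check and no legal moves → stalemate.

stalemate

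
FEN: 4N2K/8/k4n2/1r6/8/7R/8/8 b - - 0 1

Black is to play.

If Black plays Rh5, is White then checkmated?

no

After Rh5: white king on h8; in check: yes, from the black rook on h5.
White has 2 legal replies: Kg7, Rxh5.
In check but a legal move exists → not checkmate.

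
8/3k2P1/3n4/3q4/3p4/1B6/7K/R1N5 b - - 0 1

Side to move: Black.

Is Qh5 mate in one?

After Qh5: white king on h2; in check: yes, from the black queen on h5.
White has 3 legal replies: Kg3, Kg2, Kg1.
In check but a legal move exists → not checkmate.

no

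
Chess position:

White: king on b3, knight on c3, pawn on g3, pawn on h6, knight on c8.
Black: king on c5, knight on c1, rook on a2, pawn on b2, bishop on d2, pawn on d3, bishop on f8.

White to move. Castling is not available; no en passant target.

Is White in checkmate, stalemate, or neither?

checkmate

White to move; white king on b3.
In check: yes, from the black knight on c1.
King squares — a2: attacked by Nc1; b2: attacked by Ra2; c2: attacked by Pd3; a3: attacked by Ra2; c3: own knight; a4: attacked by Ra2; b4: attacked by Kc5; c4: attacked by Kc5.
Legal moves for White: none.
In check with no legal moves → checkmate.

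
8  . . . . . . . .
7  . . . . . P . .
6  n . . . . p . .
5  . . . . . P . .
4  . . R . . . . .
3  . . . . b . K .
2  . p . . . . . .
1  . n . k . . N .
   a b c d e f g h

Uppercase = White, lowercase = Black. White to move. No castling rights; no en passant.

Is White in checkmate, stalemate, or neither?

White to move; white king on g3.
In check: no.
Legal moves for White include: Rc8, Rc7, Rc6, Rc5, Rh4, Rg4, Rf4, Re4, Rd4+, Rb4, Ra4, Rc3, Rc2, Rc1+, Kh4, Kg4, Kh3, Kf3, ... (list truncated; more exist).
White has legal moves and is not in check → neither.

neither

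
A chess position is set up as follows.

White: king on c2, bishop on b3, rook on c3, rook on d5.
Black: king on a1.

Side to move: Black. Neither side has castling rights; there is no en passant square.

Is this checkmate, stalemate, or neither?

stalemate

Black to move; black king on a1.
In check: no.
King squares — b1: attacked by Kc2; a2: attacked by Bb3; b2: attacked by Kc2.
Legal moves for Black: none.
Not in check and no legal moves → stalemate.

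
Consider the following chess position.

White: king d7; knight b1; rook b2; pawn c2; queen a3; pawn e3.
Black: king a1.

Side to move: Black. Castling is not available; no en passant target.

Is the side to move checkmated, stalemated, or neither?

checkmate

Black to move; black king on a1.
In check: yes, from the white queen on a3.
King squares — b1: attacked by Rb2; a2: attacked by Rb2; b2: attacked by Qa3.
Legal moves for Black: none.
In check with no legal moves → checkmate.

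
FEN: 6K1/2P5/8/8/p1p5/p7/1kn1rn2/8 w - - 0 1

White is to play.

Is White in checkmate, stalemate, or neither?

White to move; white king on g8.
In check: no.
Legal moves for White: Kh8, Kf8, Kh7, Kg7, Kf7, c8=Q, c8=R, c8=B, c8=N.
White has 9 legal moves and is not in check → neither.

neither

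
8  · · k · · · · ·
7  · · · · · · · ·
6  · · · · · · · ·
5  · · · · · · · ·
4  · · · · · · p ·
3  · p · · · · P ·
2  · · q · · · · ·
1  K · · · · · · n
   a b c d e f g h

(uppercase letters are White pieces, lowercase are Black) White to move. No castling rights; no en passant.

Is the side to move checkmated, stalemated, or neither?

White to move; white king on a1.
In check: no.
King squares — b1: attacked by Qc2; a2: attacked by Qc2; b2: attacked by Qc2.
Legal moves for White: none.
Not in check and no legal moves → stalemate.

stalemate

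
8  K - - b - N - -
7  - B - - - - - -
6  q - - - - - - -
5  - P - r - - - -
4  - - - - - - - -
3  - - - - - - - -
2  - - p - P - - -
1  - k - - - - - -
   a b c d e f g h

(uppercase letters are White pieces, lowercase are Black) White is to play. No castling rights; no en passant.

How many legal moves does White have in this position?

3

White to move; king on a8.
In check: yes, from the black queen on a6.
Legal moves: Kb8, Bxa6, bxa6.
Count: 3.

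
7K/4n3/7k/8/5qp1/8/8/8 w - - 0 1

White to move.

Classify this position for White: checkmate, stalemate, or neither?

White to move; white king on h8.
In check: no.
King squares — g7: attacked by Kh6; h7: attacked by Kh6; g8: attacked by Ne7.
Legal moves for White: none.
Not in check and no legal moves → stalemate.

stalemate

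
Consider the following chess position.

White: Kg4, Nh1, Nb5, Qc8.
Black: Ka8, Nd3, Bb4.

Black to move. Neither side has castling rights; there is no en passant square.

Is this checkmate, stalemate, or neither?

Black to move; black king on a8.
In check: yes, from the white queen on c8.
King squares — a7: attacked by Nb5; b7: attacked by Qc8; b8: attacked by Qc8.
Legal moves for Black: none.
In check with no legal moves → checkmate.

checkmate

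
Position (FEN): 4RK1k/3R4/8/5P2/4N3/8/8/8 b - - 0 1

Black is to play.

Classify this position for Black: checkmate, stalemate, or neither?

stalemate

Black to move; black king on h8.
In check: no.
King squares — g7: attacked by Rd7; h7: attacked by Rd7; g8: attacked by Kf8.
Legal moves for Black: none.
Not in check and no legal moves → stalemate.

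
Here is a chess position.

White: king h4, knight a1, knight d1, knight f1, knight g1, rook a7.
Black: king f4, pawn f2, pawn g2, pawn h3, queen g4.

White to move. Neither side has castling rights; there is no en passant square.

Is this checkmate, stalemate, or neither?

checkmate

White to move; white king on h4.
In check: yes, from the black queen on g4.
King squares — g3: attacked by Kf4; h3: attacked by Qg4; g4: attacked by Kf4; g5: attacked by Kf4; h5: attacked by Qg4.
Legal moves for White: none.
In check with no legal moves → checkmate.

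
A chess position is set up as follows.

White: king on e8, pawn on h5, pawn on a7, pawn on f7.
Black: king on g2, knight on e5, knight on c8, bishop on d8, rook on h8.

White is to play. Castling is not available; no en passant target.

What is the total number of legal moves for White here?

4

White to move; king on e8.
In check: yes, from the black rook on h8.
Legal moves: f8=Q, f8=R, f8=B, f8=N.
Count: 4.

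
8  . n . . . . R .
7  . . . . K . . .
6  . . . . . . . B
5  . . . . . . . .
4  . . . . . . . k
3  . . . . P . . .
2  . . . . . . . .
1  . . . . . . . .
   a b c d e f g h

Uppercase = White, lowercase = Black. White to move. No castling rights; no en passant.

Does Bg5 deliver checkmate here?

After Bg5: black king on h4; in check: yes, from the white bishop on g5.
Black has 4 legal replies: Kh5, Kg4, Kh3, Kg3.
In check but a legal move exists → not checkmate.

no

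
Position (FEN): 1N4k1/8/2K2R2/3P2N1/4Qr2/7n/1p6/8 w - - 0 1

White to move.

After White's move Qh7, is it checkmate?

yes

After Qh7: black king on g8; in check: yes, from the white queen on h7.
King squares — f7: attacked by Ng5; g7: attacked by Qh7; h7: attacked by Ng5; f8: attacked by Rf6; h8: attacked by Qh7.
Black has no legal moves → checkmate.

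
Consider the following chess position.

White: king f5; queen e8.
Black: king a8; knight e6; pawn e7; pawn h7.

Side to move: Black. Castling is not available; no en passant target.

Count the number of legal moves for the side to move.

Black to move; king on a8.
In check: yes, from the white queen on e8.
Legal moves: Kb7, Ka7, Nd8.
Count: 3.

3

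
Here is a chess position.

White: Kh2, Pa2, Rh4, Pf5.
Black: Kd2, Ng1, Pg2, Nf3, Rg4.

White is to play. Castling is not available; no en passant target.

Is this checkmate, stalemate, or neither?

White to move; white king on h2.
In check: yes, from the black knight on f3.
King squares — g1: attacked by Nf3; h1: attacked by Pg2; g2: attacked by Rg4; g3: attacked by Rg4; h3: attacked by Ng1.
Legal moves for White: none.
In check with no legal moves → checkmate.

checkmate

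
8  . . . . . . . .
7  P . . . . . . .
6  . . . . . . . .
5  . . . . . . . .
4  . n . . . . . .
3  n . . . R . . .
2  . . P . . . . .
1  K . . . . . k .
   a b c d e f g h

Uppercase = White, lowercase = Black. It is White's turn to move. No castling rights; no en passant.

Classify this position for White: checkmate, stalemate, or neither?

neither

White to move; white king on a1.
In check: no.
Legal moves for White include: Re8, Re7, Re6, Re5, Re4, Rh3, Rg3+, Rf3, Rd3, Rc3, Rb3, Rxa3, Re2, Re1+, Kb2, a8=Q, a8=R, a8=B, ... (list truncated; more exist).
White has legal moves and is not in check → neither.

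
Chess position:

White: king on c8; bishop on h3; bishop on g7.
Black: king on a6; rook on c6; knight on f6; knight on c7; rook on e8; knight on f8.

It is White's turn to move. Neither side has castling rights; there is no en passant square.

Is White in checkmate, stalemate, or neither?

checkmate

White to move; white king on c8.
In check: yes, from the black rook on e8.
King squares — b7: attacked by Ka6; c7: attacked by Rc6; d7: attacked by Nf6; b8: attacked by Re8; d8: attacked by Re8.
Legal moves for White: none.
In check with no legal moves → checkmate.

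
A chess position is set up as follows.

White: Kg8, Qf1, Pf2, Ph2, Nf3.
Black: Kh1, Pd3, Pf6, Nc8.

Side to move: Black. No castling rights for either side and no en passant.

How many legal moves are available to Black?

Black to move; king on h1.
In check: yes, from the white queen on f1.
Legal moves: none.
Count: 0.

0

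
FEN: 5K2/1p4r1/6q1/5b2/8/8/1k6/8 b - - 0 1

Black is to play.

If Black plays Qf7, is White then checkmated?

yes

After Qf7: white king on f8; in check: yes, from the black queen on f7.
King squares — e7: attacked by Qf7; f7: attacked by Rg7; g7: attacked by Qf7; e8: attacked by Qf7; g8: attacked by Qf7.
White has no legal moves → checkmate.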